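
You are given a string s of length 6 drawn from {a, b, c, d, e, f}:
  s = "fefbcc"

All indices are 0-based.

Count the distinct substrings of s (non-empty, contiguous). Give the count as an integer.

19

rank→(start, suffix):
  0 → (3, 'bcc')
  1 → (5, 'c')
  2 → (4, 'cc')
  3 → (1, 'efbcc')
  4 → (2, 'fbcc')
  5 → (0, 'fefbcc')

SA = [3, 5, 4, 1, 2, 0]
i: (SA[i-1],SA[i]) lcp shared
  1: (3,5) 0 ''
  2: (5,4) 1 'c'
  3: (4,1) 0 ''
  4: (1,2) 0 ''
  5: (2,0) 1 'f'

n(n+1)/2 = 6·7/2 = 21
Σ LCP = 0 + 0 + 1 + 0 + 0 + 1 = 2
distinct = 21 − 2 = 19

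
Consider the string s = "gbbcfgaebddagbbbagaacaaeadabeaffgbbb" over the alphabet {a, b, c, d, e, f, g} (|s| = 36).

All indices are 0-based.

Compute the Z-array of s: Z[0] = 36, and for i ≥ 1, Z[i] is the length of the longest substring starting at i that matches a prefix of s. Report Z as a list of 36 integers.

[36, 0, 0, 0, 0, 1, 0, 0, 0, 0, 0, 0, 3, 0, 0, 0, 0, 1, 0, 0, 0, 0, 0, 0, 0, 0, 0, 0, 0, 0, 0, 0, 3, 0, 0, 0]

Z[0]=36
i=1: fresh scan; Z[1]=0
i=2: fresh scan; Z[2]=0
i=3: fresh scan; Z[3]=0
i=4: fresh scan; Z[4]=0
i=5: fresh scan; Z[5]=1 extend→box=[5,6)
i=6: fresh scan; Z[6]=0
i=7: fresh scan; Z[7]=0
i=8: fresh scan; Z[8]=0
i=9: fresh scan; Z[9]=0
i=10: fresh scan; Z[10]=0
i=11: fresh scan; Z[11]=0
i=12: fresh scan; Z[12]=3 extend→box=[12,15)
i=13: min(r-i=2, Z[1]=0)=0; Z[13]=0
i=14: min(r-i=1, Z[2]=0)=0; Z[14]=0
i=15: fresh scan; Z[15]=0
i=16: fresh scan; Z[16]=0
i=17: fresh scan; Z[17]=1 extend→box=[17,18)
i=18: fresh scan; Z[18]=0
i=19: fresh scan; Z[19]=0
i=20: fresh scan; Z[20]=0
i=21: fresh scan; Z[21]=0
i=22: fresh scan; Z[22]=0
i=23: fresh scan; Z[23]=0
i=24: fresh scan; Z[24]=0
i=25: fresh scan; Z[25]=0
i=26: fresh scan; Z[26]=0
i=27: fresh scan; Z[27]=0
i=28: fresh scan; Z[28]=0
i=29: fresh scan; Z[29]=0
i=30: fresh scan; Z[30]=0
i=31: fresh scan; Z[31]=0
i=32: fresh scan; Z[32]=3 extend→box=[32,35)
i=33: min(r-i=2, Z[1]=0)=0; Z[33]=0
i=34: min(r-i=1, Z[2]=0)=0; Z[34]=0
i=35: fresh scan; Z[35]=0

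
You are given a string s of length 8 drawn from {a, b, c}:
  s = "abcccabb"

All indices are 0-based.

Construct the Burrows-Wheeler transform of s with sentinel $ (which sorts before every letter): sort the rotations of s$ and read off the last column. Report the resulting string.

rank  rotation   last
    0  $abcccabb  b
    1  abb$abccc  c
    2  abcccabb$  $
    3  b$abcccab  b
    4  bb$abccca  a
    5  bcccabb$a  a
    6  cabb$abcc  c
    7  ccabb$abc  c
    8  cccabb$ab  b

bc$baaccb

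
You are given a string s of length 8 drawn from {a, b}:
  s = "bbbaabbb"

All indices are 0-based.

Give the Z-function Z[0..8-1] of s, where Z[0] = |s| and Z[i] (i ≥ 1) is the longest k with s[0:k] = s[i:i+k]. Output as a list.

[8, 2, 1, 0, 0, 3, 2, 1]

Z[0]=8
i=1: outside box; Z[1]=2 grow→box=[1,3)
i=2: min(r-i=1, Z[1]=2)=1; Z[2]=1
i=3: outside box; Z[3]=0
i=4: outside box; Z[4]=0
i=5: outside box; Z[5]=3 grow→box=[5,8)
i=6: min(r-i=2, Z[1]=2)=2; Z[6]=2
i=7: min(r-i=1, Z[2]=1)=1; Z[7]=1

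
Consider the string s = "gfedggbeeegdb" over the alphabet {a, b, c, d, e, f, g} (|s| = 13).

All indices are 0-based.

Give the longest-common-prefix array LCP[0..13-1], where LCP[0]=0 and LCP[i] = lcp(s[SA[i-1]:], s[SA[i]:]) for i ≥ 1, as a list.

[0, 1, 0, 1, 0, 1, 2, 1, 0, 0, 1, 1, 1]

rank→(start, suffix):
  0 → (12, 'b')
  1 → (6, 'beeegdb')
  2 → (11, 'db')
  3 → (3, 'dggbeeegdb')
  4 → (2, 'edggbeeegdb')
  5 → (7, 'eeegdb')
  6 → (8, 'eegdb')
  7 → (9, 'egdb')
  8 → (1, 'fedggbeeegdb')
  9 → (5, 'gbeeegdb')
  10 → (10, 'gdb')
  11 → (0, 'gfedggbeeegdb')
  12 → (4, 'ggbeeegdb')

SA = [12, 6, 11, 3, 2, 7, 8, 9, 1, 5, 10, 0, 4]
rank  pair      lcp
   1  s[12:],s[6:]  1  'b'
   2  s[6:],s[11:]  0  ''
   3  s[11:],s[3:]  1  'd'
   4  s[3:],s[2:]  0  ''
   5  s[2:],s[7:]  1  'e'
   6  s[7:],s[8:]  2  'ee'
   7  s[8:],s[9:]  1  'e'
   8  s[9:],s[1:]  0  ''
   9  s[1:],s[5:]  0  ''
  10  s[5:],s[10:]  1  'g'
  11  s[10:],s[0:]  1  'g'
  12  s[0:],s[4:]  1  'g'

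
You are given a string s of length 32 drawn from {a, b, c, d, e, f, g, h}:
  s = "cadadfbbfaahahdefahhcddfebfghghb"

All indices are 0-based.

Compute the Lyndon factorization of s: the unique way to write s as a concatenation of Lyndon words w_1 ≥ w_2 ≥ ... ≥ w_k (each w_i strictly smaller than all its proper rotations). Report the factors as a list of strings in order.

["c", "adadfbbf", "aahahdefahhcddfebfghghb"]

emit factor 1: 'c' (i=0, period=1)
emit factor 2: 'adadfbbf' (i=1, period=8)
emit factor 3: 'aahahdefahhcddfebfghghb' (i=9, period=23)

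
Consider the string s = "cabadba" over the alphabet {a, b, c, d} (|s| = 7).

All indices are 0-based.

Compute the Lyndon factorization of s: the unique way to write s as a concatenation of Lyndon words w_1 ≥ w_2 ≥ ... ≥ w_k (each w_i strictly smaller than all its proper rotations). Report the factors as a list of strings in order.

emit factor 1: 'c' (i=0, period=1)
emit factor 2: 'abadb' (i=1, period=5)
emit factor 3: 'a' (i=6, period=1)

["c", "abadb", "a"]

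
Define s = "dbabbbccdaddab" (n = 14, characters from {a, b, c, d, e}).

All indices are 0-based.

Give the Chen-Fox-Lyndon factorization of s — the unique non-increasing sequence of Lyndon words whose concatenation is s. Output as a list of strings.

emit factor 1: 'd' (i=0, period=1)
emit factor 2: 'b' (i=1, period=1)
emit factor 3: 'abbbccdadd' (i=2, period=10)
emit factor 4: 'ab' (i=12, period=2)

["d", "b", "abbbccdadd", "ab"]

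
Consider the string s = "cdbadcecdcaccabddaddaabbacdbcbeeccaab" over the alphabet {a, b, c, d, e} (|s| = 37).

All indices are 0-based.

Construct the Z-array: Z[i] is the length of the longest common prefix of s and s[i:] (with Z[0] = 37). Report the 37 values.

Z[0]=37
i=1: fresh scan; Z[1]=0
i=2: fresh scan; Z[2]=0
i=3: fresh scan; Z[3]=0
i=4: fresh scan; Z[4]=0
i=5: fresh scan; Z[5]=1 grow→box=[5,6)
i=6: fresh scan; Z[6]=0
i=7: fresh scan; Z[7]=2 grow→box=[7,9)
i=8: min(r-i=1, Z[1]=0)=0; Z[8]=0
i=9: fresh scan; Z[9]=1 grow→box=[9,10)
i=10: fresh scan; Z[10]=0
i=11: fresh scan; Z[11]=1 grow→box=[11,12)
i=12: fresh scan; Z[12]=1 grow→box=[12,13)
i=13: fresh scan; Z[13]=0
i=14: fresh scan; Z[14]=0
i=15: fresh scan; Z[15]=0
i=16: fresh scan; Z[16]=0
i=17: fresh scan; Z[17]=0
i=18: fresh scan; Z[18]=0
i=19: fresh scan; Z[19]=0
i=20: fresh scan; Z[20]=0
i=21: fresh scan; Z[21]=0
i=22: fresh scan; Z[22]=0
i=23: fresh scan; Z[23]=0
i=24: fresh scan; Z[24]=0
i=25: fresh scan; Z[25]=3 grow→box=[25,28)
i=26: min(r-i=2, Z[1]=0)=0; Z[26]=0
i=27: min(r-i=1, Z[2]=0)=0; Z[27]=0
i=28: fresh scan; Z[28]=1 grow→box=[28,29)
i=29: fresh scan; Z[29]=0
i=30: fresh scan; Z[30]=0
i=31: fresh scan; Z[31]=0
i=32: fresh scan; Z[32]=1 grow→box=[32,33)
i=33: fresh scan; Z[33]=1 grow→box=[33,34)
i=34: fresh scan; Z[34]=0
i=35: fresh scan; Z[35]=0
i=36: fresh scan; Z[36]=0

[37, 0, 0, 0, 0, 1, 0, 2, 0, 1, 0, 1, 1, 0, 0, 0, 0, 0, 0, 0, 0, 0, 0, 0, 0, 3, 0, 0, 1, 0, 0, 0, 1, 1, 0, 0, 0]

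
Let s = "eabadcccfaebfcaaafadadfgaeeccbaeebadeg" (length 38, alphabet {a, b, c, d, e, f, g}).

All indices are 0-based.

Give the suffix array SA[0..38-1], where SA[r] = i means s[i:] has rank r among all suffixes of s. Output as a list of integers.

[14, 15, 1, 18, 3, 34, 20, 9, 30, 24, 16, 2, 33, 29, 11, 13, 28, 27, 5, 6, 7, 19, 4, 35, 21, 0, 32, 10, 26, 31, 25, 36, 17, 8, 12, 22, 37, 23]

sorted suffixes:
  #0 SA[0]=14  'aaafadadfgaeeccbaeebadeg'
  #1 SA[1]=15  'aafadadfgaeeccbaeebadeg'
  #2 SA[2]=1  'abadcccfaebfcaaafadadfgaeeccbaeebadeg'
  #3 SA[3]=18  'adadfgaeeccbaeebadeg'
  #4 SA[4]=3  'adcccfaebfcaaafadadfgaeeccbaeebadeg'
  #5 SA[5]=34  'adeg'
  #6 SA[6]=20  'adfgaeeccbaeebadeg'
  #7 SA[7]=9  'aebfcaaafadadfgaeeccbaeebadeg'
  #8 SA[8]=30  'aeebadeg'
  #9 SA[9]=24  'aeeccbaeebadeg'
  #10 SA[10]=16  'afadadfgaeeccbaeebadeg'
  #11 SA[11]=2  'badcccfaebfcaaafadadfgaeeccbaeebadeg'
  #12 SA[12]=33  'badeg'
  #13 SA[13]=29  'baeebadeg'
  #14 SA[14]=11  'bfcaaafadadfgaeeccbaeebadeg'
  #15 SA[15]=13  'caaafadadfgaeeccbaeebadeg'
  #16 SA[16]=28  'cbaeebadeg'
  #17 SA[17]=27  'ccbaeebadeg'
  #18 SA[18]=5  'cccfaebfcaaafadadfgaeeccbaeebadeg'
  #19 SA[19]=6  'ccfaebfcaaafadadfgaeeccbaeebadeg'
  #20 SA[20]=7  'cfaebfcaaafadadfgaeeccbaeebadeg'
  #21 SA[21]=19  'dadfgaeeccbaeebadeg'
  #22 SA[22]=4  'dcccfaebfcaaafadadfgaeeccbaeebadeg'
  #23 SA[23]=35  'deg'
  #24 SA[24]=21  'dfgaeeccbaeebadeg'
  #25 SA[25]=0  'eabadcccfaebfcaaafadadfgaeeccbaeebadeg'
  #26 SA[26]=32  'ebadeg'
  #27 SA[27]=10  'ebfcaaafadadfgaeeccbaeebadeg'
  #28 SA[28]=26  'eccbaeebadeg'
  #29 SA[29]=31  'eebadeg'
  #30 SA[30]=25  'eeccbaeebadeg'
  #31 SA[31]=36  'eg'
  #32 SA[32]=17  'fadadfgaeeccbaeebadeg'
  #33 SA[33]=8  'faebfcaaafadadfgaeeccbaeebadeg'
  #34 SA[34]=12  'fcaaafadadfgaeeccbaeebadeg'
  #35 SA[35]=22  'fgaeeccbaeebadeg'
  #36 SA[36]=37  'g'
  #37 SA[37]=23  'gaeeccbaeebadeg'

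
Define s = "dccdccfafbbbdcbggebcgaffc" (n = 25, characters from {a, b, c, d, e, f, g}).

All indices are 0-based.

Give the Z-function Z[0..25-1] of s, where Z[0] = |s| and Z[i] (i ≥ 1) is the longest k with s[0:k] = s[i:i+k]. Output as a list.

[25, 0, 0, 3, 0, 0, 0, 0, 0, 0, 0, 0, 2, 0, 0, 0, 0, 0, 0, 0, 0, 0, 0, 0, 0]

Z[0]=25
i=1: i≥r, start 0; Z[1]=0
i=2: i≥r, start 0; Z[2]=0
i=3: i≥r, start 0; Z[3]=3 scan→box=[3,6)
i=4: min(r-i=2, Z[1]=0)=0; Z[4]=0
i=5: min(r-i=1, Z[2]=0)=0; Z[5]=0
i=6: i≥r, start 0; Z[6]=0
i=7: i≥r, start 0; Z[7]=0
i=8: i≥r, start 0; Z[8]=0
i=9: i≥r, start 0; Z[9]=0
i=10: i≥r, start 0; Z[10]=0
i=11: i≥r, start 0; Z[11]=0
i=12: i≥r, start 0; Z[12]=2 scan→box=[12,14)
i=13: min(r-i=1, Z[1]=0)=0; Z[13]=0
i=14: i≥r, start 0; Z[14]=0
i=15: i≥r, start 0; Z[15]=0
i=16: i≥r, start 0; Z[16]=0
i=17: i≥r, start 0; Z[17]=0
i=18: i≥r, start 0; Z[18]=0
i=19: i≥r, start 0; Z[19]=0
i=20: i≥r, start 0; Z[20]=0
i=21: i≥r, start 0; Z[21]=0
i=22: i≥r, start 0; Z[22]=0
i=23: i≥r, start 0; Z[23]=0
i=24: i≥r, start 0; Z[24]=0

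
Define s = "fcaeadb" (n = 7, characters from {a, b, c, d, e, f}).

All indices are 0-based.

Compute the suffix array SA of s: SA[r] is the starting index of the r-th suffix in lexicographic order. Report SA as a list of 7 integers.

sorted suffixes:
  #0 SA[0]=4  'adb'
  #1 SA[1]=2  'aeadb'
  #2 SA[2]=6  'b'
  #3 SA[3]=1  'caeadb'
  #4 SA[4]=5  'db'
  #5 SA[5]=3  'eadb'
  #6 SA[6]=0  'fcaeadb'

[4, 2, 6, 1, 5, 3, 0]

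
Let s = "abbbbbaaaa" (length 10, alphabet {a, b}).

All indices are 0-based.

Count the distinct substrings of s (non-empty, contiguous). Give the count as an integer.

rank→(start, suffix):
  0 → (9, 'a')
  1 → (8, 'aa')
  2 → (7, 'aaa')
  3 → (6, 'aaaa')
  4 → (0, 'abbbbbaaaa')
  5 → (5, 'baaaa')
  6 → (4, 'bbaaaa')
  7 → (3, 'bbbaaaa')
  8 → (2, 'bbbbaaaa')
  9 → (1, 'bbbbbaaaa')

SA = [9, 8, 7, 6, 0, 5, 4, 3, 2, 1]
i: (SA[i-1],SA[i]) lcp shared
  1: (9,8) 1 'a'
  2: (8,7) 2 'aa'
  3: (7,6) 3 'aaa'
  4: (6,0) 1 'a'
  5: (0,5) 0 ''
  6: (5,4) 1 'b'
  7: (4,3) 2 'bb'
  8: (3,2) 3 'bbb'
  9: (2,1) 4 'bbbb'

n(n+1)/2 = 10·11/2 = 55
Σ LCP = 0 + 1 + 2 + 3 + 1 + 0 + 1 + 2 + 3 + 4 = 17
distinct = 55 − 17 = 38

38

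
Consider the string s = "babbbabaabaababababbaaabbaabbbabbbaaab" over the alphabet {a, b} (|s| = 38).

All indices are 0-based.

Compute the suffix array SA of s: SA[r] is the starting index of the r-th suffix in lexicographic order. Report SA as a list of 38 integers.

sorted suffixes:
  #0 SA[0]=34  'aaab'
  #1 SA[1]=20  'aaabbaabbbabbbaaab'
  #2 SA[2]=35  'aab'
  #3 SA[3]=7  'aabaababababbaaabbaabbbabbbaaab'
  #4 SA[4]=10  'aababababbaaabbaabbbabbbaaab'
  #5 SA[5]=21  'aabbaabbbabbbaaab'
  #6 SA[6]=25  'aabbbabbbaaab'
  #7 SA[7]=36  'ab'
  #8 SA[8]=5  'abaabaababababbaaabbaabbbabbbaaab'
  #9 SA[9]=8  'abaababababbaaabbaabbbabbbaaab'
  #10 SA[10]=11  'ababababbaaabbaabbbabbbaaab'
  #11 SA[11]=13  'abababbaaabbaabbbabbbaaab'
  #12 SA[12]=15  'ababbaaabbaabbbabbbaaab'
  #13 SA[13]=17  'abbaaabbaabbbabbbaaab'
  #14 SA[14]=22  'abbaabbbabbbaaab'
  #15 SA[15]=30  'abbbaaab'
  #16 SA[16]=1  'abbbabaabaababababbaaabbaabbbabbbaaab'
  #17 SA[17]=26  'abbbabbbaaab'
  #18 SA[18]=37  'b'
  #19 SA[19]=33  'baaab'
  #20 SA[20]=19  'baaabbaabbbabbbaaab'
  #21 SA[21]=6  'baabaababababbaaabbaabbbabbbaaab'
  #22 SA[22]=9  'baababababbaaabbaabbbabbbaaab'
  #23 SA[23]=24  'baabbbabbbaaab'
  #24 SA[24]=4  'babaabaababababbaaabbaabbbabbbaaab'
  #25 SA[25]=12  'babababbaaabbaabbbabbbaaab'
  #26 SA[26]=14  'bababbaaabbaabbbabbbaaab'
  #27 SA[27]=16  'babbaaabbaabbbabbbaaab'
  #28 SA[28]=29  'babbbaaab'
  #29 SA[29]=0  'babbbabaabaababababbaaabbaabbbabbbaaab'
  #30 SA[30]=32  'bbaaab'
  #31 SA[31]=18  'bbaaabbaabbbabbbaaab'
  #32 SA[32]=23  'bbaabbbabbbaaab'
  #33 SA[33]=3  'bbabaabaababababbaaabbaabbbabbbaaab'
  #34 SA[34]=28  'bbabbbaaab'
  #35 SA[35]=31  'bbbaaab'
  #36 SA[36]=2  'bbbabaabaababababbaaabbaabbbabbbaaab'
  #37 SA[37]=27  'bbbabbbaaab'

[34, 20, 35, 7, 10, 21, 25, 36, 5, 8, 11, 13, 15, 17, 22, 30, 1, 26, 37, 33, 19, 6, 9, 24, 4, 12, 14, 16, 29, 0, 32, 18, 23, 3, 28, 31, 2, 27]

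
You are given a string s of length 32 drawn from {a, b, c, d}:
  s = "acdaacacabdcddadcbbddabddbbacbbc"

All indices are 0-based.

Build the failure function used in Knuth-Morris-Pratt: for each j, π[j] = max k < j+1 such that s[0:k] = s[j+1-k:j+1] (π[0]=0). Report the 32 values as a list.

[0, 0, 0, 1, 1, 2, 1, 2, 1, 0, 0, 0, 0, 0, 1, 0, 0, 0, 0, 0, 0, 1, 0, 0, 0, 0, 0, 1, 2, 0, 0, 0]

π[0] = 0
j=1 s[j]='c': π[1]=0 (border '')
j=2 s[j]='d': π[2]=0 (border '')
j=3 s[j]='a': π[3]=1 (border 'a')
j=4 s[j]='a': k: 1→0; π[4]=1 (border 'a')
j=5 s[j]='c': π[5]=2 (border 'ac')
j=6 s[j]='a': k: 2→0; π[6]=1 (border 'a')
j=7 s[j]='c': π[7]=2 (border 'ac')
j=8 s[j]='a': k: 2→0; π[8]=1 (border 'a')
j=9 s[j]='b': k: 1→0; π[9]=0 (border '')
j=10 s[j]='d': π[10]=0 (border '')
j=11 s[j]='c': π[11]=0 (border '')
j=12 s[j]='d': π[12]=0 (border '')
j=13 s[j]='d': π[13]=0 (border '')
j=14 s[j]='a': π[14]=1 (border 'a')
j=15 s[j]='d': k: 1→0; π[15]=0 (border '')
j=16 s[j]='c': π[16]=0 (border '')
j=17 s[j]='b': π[17]=0 (border '')
j=18 s[j]='b': π[18]=0 (border '')
j=19 s[j]='d': π[19]=0 (border '')
j=20 s[j]='d': π[20]=0 (border '')
j=21 s[j]='a': π[21]=1 (border 'a')
j=22 s[j]='b': k: 1→0; π[22]=0 (border '')
j=23 s[j]='d': π[23]=0 (border '')
j=24 s[j]='d': π[24]=0 (border '')
j=25 s[j]='b': π[25]=0 (border '')
j=26 s[j]='b': π[26]=0 (border '')
j=27 s[j]='a': π[27]=1 (border 'a')
j=28 s[j]='c': π[28]=2 (border 'ac')
j=29 s[j]='b': k: 2→0; π[29]=0 (border '')
j=30 s[j]='b': π[30]=0 (border '')
j=31 s[j]='c': π[31]=0 (border '')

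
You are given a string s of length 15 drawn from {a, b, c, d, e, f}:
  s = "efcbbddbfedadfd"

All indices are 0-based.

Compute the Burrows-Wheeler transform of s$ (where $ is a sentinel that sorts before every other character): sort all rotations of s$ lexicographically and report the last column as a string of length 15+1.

ddcbdffedbaf$edb

rank  rotation          last
    0  $efcbbddbfedadfd  d
    1  adfd$efcbbddbfed  d
    2  bbddbfedadfd$efc  c
    3  bddbfedadfd$efcb  b
    4  bfedadfd$efcbbdd  d
    5  cbbddbfedadfd$ef  f
    6  d$efcbbddbfedadf  f
    7  dadfd$efcbbddbfe  e
    8  dbfedadfd$efcbbd  d
    9  ddbfedadfd$efcbb  b
   10  dfd$efcbbddbfeda  a
   11  edadfd$efcbbddbf  f
   12  efcbbddbfedadfd$  $
   13  fcbbddbfedadfd$e  e
   14  fd$efcbbddbfedad  d
   15  fedadfd$efcbbddb  b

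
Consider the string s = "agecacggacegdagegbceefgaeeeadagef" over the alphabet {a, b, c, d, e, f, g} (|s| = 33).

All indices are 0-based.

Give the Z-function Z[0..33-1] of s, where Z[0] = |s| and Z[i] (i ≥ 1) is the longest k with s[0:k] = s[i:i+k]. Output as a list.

[33, 0, 0, 0, 1, 0, 0, 0, 1, 0, 0, 0, 0, 3, 0, 0, 0, 0, 0, 0, 0, 0, 0, 1, 0, 0, 0, 1, 0, 3, 0, 0, 0]

Z[0]=33
i=1: i≥r, start 0; Z[1]=0
i=2: i≥r, start 0; Z[2]=0
i=3: i≥r, start 0; Z[3]=0
i=4: i≥r, start 0; Z[4]=1 scan→box=[4,5)
i=5: i≥r, start 0; Z[5]=0
i=6: i≥r, start 0; Z[6]=0
i=7: i≥r, start 0; Z[7]=0
i=8: i≥r, start 0; Z[8]=1 scan→box=[8,9)
i=9: i≥r, start 0; Z[9]=0
i=10: i≥r, start 0; Z[10]=0
i=11: i≥r, start 0; Z[11]=0
i=12: i≥r, start 0; Z[12]=0
i=13: i≥r, start 0; Z[13]=3 scan→box=[13,16)
i=14: min(r-i=2, Z[1]=0)=0; Z[14]=0
i=15: min(r-i=1, Z[2]=0)=0; Z[15]=0
i=16: i≥r, start 0; Z[16]=0
i=17: i≥r, start 0; Z[17]=0
i=18: i≥r, start 0; Z[18]=0
i=19: i≥r, start 0; Z[19]=0
i=20: i≥r, start 0; Z[20]=0
i=21: i≥r, start 0; Z[21]=0
i=22: i≥r, start 0; Z[22]=0
i=23: i≥r, start 0; Z[23]=1 scan→box=[23,24)
i=24: i≥r, start 0; Z[24]=0
i=25: i≥r, start 0; Z[25]=0
i=26: i≥r, start 0; Z[26]=0
i=27: i≥r, start 0; Z[27]=1 scan→box=[27,28)
i=28: i≥r, start 0; Z[28]=0
i=29: i≥r, start 0; Z[29]=3 scan→box=[29,32)
i=30: min(r-i=2, Z[1]=0)=0; Z[30]=0
i=31: min(r-i=1, Z[2]=0)=0; Z[31]=0
i=32: i≥r, start 0; Z[32]=0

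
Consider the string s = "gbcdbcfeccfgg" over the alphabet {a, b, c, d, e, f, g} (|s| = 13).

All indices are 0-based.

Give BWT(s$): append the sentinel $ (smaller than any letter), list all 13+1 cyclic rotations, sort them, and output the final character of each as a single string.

rank  rotation        last
    0  $gbcdbcfeccfgg  g
    1  bcdbcfeccfgg$g  g
    2  bcfeccfgg$gbcd  d
    3  ccfgg$gbcdbcfe  e
    4  cdbcfeccfgg$gb  b
    5  cfeccfgg$gbcdb  b
    6  cfgg$gbcdbcfec  c
    7  dbcfeccfgg$gbc  c
    8  eccfgg$gbcdbcf  f
    9  feccfgg$gbcdbc  c
   10  fgg$gbcdbcfecc  c
   11  g$gbcdbcfeccfg  g
   12  gbcdbcfeccfgg$  $
   13  gg$gbcdbcfeccf  f

ggdebbccfccg$f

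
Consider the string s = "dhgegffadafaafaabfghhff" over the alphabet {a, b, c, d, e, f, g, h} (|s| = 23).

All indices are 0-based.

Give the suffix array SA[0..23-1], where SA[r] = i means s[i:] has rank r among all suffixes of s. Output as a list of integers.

[14, 11, 15, 7, 12, 9, 16, 8, 0, 3, 22, 13, 10, 6, 21, 5, 17, 2, 4, 18, 20, 1, 19]

sorted suffixes:
  #0 SA[0]=14  'aabfghhff'
  #1 SA[1]=11  'aafaabfghhff'
  #2 SA[2]=15  'abfghhff'
  #3 SA[3]=7  'adafaafaabfghhff'
  #4 SA[4]=12  'afaabfghhff'
  #5 SA[5]=9  'afaafaabfghhff'
  #6 SA[6]=16  'bfghhff'
  #7 SA[7]=8  'dafaafaabfghhff'
  #8 SA[8]=0  'dhgegffadafaafaabfghhff'
  #9 SA[9]=3  'egffadafaafaabfghhff'
  #10 SA[10]=22  'f'
  #11 SA[11]=13  'faabfghhff'
  #12 SA[12]=10  'faafaabfghhff'
  #13 SA[13]=6  'fadafaafaabfghhff'
  #14 SA[14]=21  'ff'
  #15 SA[15]=5  'ffadafaafaabfghhff'
  #16 SA[16]=17  'fghhff'
  #17 SA[17]=2  'gegffadafaafaabfghhff'
  #18 SA[18]=4  'gffadafaafaabfghhff'
  #19 SA[19]=18  'ghhff'
  #20 SA[20]=20  'hff'
  #21 SA[21]=1  'hgegffadafaafaabfghhff'
  #22 SA[22]=19  'hhff'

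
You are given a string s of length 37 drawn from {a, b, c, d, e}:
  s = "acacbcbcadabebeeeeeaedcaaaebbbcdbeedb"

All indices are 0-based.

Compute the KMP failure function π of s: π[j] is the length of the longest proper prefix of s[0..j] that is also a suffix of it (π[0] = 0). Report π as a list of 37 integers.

[0, 0, 1, 2, 0, 0, 0, 0, 1, 0, 1, 0, 0, 0, 0, 0, 0, 0, 0, 1, 0, 0, 0, 1, 1, 1, 0, 0, 0, 0, 0, 0, 0, 0, 0, 0, 0]

π[0] = 0
j=1 s[j]='c': π[1]=0 (border '')
j=2 s[j]='a': π[2]=1 (border 'a')
j=3 s[j]='c': π[3]=2 (border 'ac')
j=4 s[j]='b': k: 2→0; π[4]=0 (border '')
j=5 s[j]='c': π[5]=0 (border '')
j=6 s[j]='b': π[6]=0 (border '')
j=7 s[j]='c': π[7]=0 (border '')
j=8 s[j]='a': π[8]=1 (border 'a')
j=9 s[j]='d': k: 1→0; π[9]=0 (border '')
j=10 s[j]='a': π[10]=1 (border 'a')
j=11 s[j]='b': k: 1→0; π[11]=0 (border '')
j=12 s[j]='e': π[12]=0 (border '')
j=13 s[j]='b': π[13]=0 (border '')
j=14 s[j]='e': π[14]=0 (border '')
j=15 s[j]='e': π[15]=0 (border '')
j=16 s[j]='e': π[16]=0 (border '')
j=17 s[j]='e': π[17]=0 (border '')
j=18 s[j]='e': π[18]=0 (border '')
j=19 s[j]='a': π[19]=1 (border 'a')
j=20 s[j]='e': k: 1→0; π[20]=0 (border '')
j=21 s[j]='d': π[21]=0 (border '')
j=22 s[j]='c': π[22]=0 (border '')
j=23 s[j]='a': π[23]=1 (border 'a')
j=24 s[j]='a': k: 1→0; π[24]=1 (border 'a')
j=25 s[j]='a': k: 1→0; π[25]=1 (border 'a')
j=26 s[j]='e': k: 1→0; π[26]=0 (border '')
j=27 s[j]='b': π[27]=0 (border '')
j=28 s[j]='b': π[28]=0 (border '')
j=29 s[j]='b': π[29]=0 (border '')
j=30 s[j]='c': π[30]=0 (border '')
j=31 s[j]='d': π[31]=0 (border '')
j=32 s[j]='b': π[32]=0 (border '')
j=33 s[j]='e': π[33]=0 (border '')
j=34 s[j]='e': π[34]=0 (border '')
j=35 s[j]='d': π[35]=0 (border '')
j=36 s[j]='b': π[36]=0 (border '')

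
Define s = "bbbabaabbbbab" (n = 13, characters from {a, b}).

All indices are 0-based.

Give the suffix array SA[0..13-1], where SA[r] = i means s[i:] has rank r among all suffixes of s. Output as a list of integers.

rank | idx | suffix
   0 |   5 | aabbbbab
   1 |  11 | ab
   2 |   3 | abaabbbbab
   3 |   6 | abbbbab
   4 |  12 | b
   5 |   4 | baabbbbab
   6 |  10 | bab
   7 |   2 | babaabbbbab
   8 |   9 | bbab
   9 |   1 | bbabaabbbbab
  10 |   8 | bbbab
  11 |   0 | bbbabaabbbbab
  12 |   7 | bbbbab

[5, 11, 3, 6, 12, 4, 10, 2, 9, 1, 8, 0, 7]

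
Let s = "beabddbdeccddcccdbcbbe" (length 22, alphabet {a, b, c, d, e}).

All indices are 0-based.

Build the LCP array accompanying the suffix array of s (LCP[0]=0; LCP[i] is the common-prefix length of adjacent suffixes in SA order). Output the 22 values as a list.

rank | idx | suffix
   0 |   2 | abddbdeccddcccdbcbbe
   1 |  19 | bbe
   2 |  17 | bcbbe
   3 |   3 | bddbdeccddcccdbcbbe
   4 |   6 | bdeccddcccdbcbbe
   5 |  20 | be
   6 |   0 | beabddbdeccddcccdbcbbe
   7 |  18 | cbbe
   8 |  13 | cccdbcbbe
   9 |  14 | ccdbcbbe
  10 |   9 | ccddcccdbcbbe
  11 |  15 | cdbcbbe
  12 |  10 | cddcccdbcbbe
  13 |  16 | dbcbbe
  14 |   5 | dbdeccddcccdbcbbe
  15 |  12 | dcccdbcbbe
  16 |   4 | ddbdeccddcccdbcbbe
  17 |  11 | ddcccdbcbbe
  18 |   7 | deccddcccdbcbbe
  19 |  21 | e
  20 |   1 | eabddbdeccddcccdbcbbe
  21 |   8 | eccddcccdbcbbe

SA = [2, 19, 17, 3, 6, 20, 0, 18, 13, 14, 9, 15, 10, 16, 5, 12, 4, 11, 7, 21, 1, 8]
[i] adj suffixes → lcp
  [1] 2/19 → 0 ('')
  [2] 19/17 → 1 ('b')
  [3] 17/3 → 1 ('b')
  [4] 3/6 → 2 ('bd')
  [5] 6/20 → 1 ('b')
  [6] 20/0 → 2 ('be')
  [7] 0/18 → 0 ('')
  [8] 18/13 → 1 ('c')
  [9] 13/14 → 2 ('cc')
  [10] 14/9 → 3 ('ccd')
  [11] 9/15 → 1 ('c')
  [12] 15/10 → 2 ('cd')
  [13] 10/16 → 0 ('')
  [14] 16/5 → 2 ('db')
  [15] 5/12 → 1 ('d')
  [16] 12/4 → 1 ('d')
  [17] 4/11 → 2 ('dd')
  [18] 11/7 → 1 ('d')
  [19] 7/21 → 0 ('')
  [20] 21/1 → 1 ('e')
  [21] 1/8 → 1 ('e')

[0, 0, 1, 1, 2, 1, 2, 0, 1, 2, 3, 1, 2, 0, 2, 1, 1, 2, 1, 0, 1, 1]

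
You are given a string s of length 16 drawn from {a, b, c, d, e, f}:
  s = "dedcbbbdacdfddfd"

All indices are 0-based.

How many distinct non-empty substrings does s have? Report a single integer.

122

rank→(start, suffix):
  0 → (8, 'acdfddfd')
  1 → (4, 'bbbdacdfddfd')
  2 → (5, 'bbdacdfddfd')
  3 → (6, 'bdacdfddfd')
  4 → (3, 'cbbbdacdfddfd')
  5 → (9, 'cdfddfd')
  6 → (15, 'd')
  7 → (7, 'dacdfddfd')
  8 → (2, 'dcbbbdacdfddfd')
  9 → (12, 'ddfd')
  10 → (0, 'dedcbbbdacdfddfd')
  11 → (13, 'dfd')
  12 → (10, 'dfddfd')
  13 → (1, 'edcbbbdacdfddfd')
  14 → (14, 'fd')
  15 → (11, 'fddfd')

SA = [8, 4, 5, 6, 3, 9, 15, 7, 2, 12, 0, 13, 10, 1, 14, 11]
rank  pair      lcp
   1  s[8:],s[4:]  0  ''
   2  s[4:],s[5:]  2  'bb'
   3  s[5:],s[6:]  1  'b'
   4  s[6:],s[3:]  0  ''
   5  s[3:],s[9:]  1  'c'
   6  s[9:],s[15:]  0  ''
   7  s[15:],s[7:]  1  'd'
   8  s[7:],s[2:]  1  'd'
   9  s[2:],s[12:]  1  'd'
  10  s[12:],s[0:]  1  'd'
  11  s[0:],s[13:]  1  'd'
  12  s[13:],s[10:]  3  'dfd'
  13  s[10:],s[1:]  0  ''
  14  s[1:],s[14:]  0  ''
  15  s[14:],s[11:]  2  'fd'

n(n+1)/2 = 16·17/2 = 136
Σ LCP = 0 + 0 + 2 + 1 + 0 + 1 + 0 + 1 + 1 + 1 + 1 + 1 + 3 + 0 + 0 + 2 = 14
distinct = 136 − 14 = 122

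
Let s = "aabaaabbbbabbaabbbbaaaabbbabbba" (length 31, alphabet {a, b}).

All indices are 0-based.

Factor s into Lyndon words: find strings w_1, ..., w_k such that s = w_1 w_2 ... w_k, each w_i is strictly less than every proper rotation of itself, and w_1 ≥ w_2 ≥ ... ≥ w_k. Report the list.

["aab", "aaabbbbabbaabbbb", "aaaabbbabbb", "a"]

emit factor 1: 'aab' (i=0, period=3)
emit factor 2: 'aaabbbbabbaabbbb' (i=3, period=16)
emit factor 3: 'aaaabbbabbb' (i=19, period=11)
emit factor 4: 'a' (i=30, period=1)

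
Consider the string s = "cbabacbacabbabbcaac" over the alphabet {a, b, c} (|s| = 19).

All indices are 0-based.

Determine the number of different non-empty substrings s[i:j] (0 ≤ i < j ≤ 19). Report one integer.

rank | idx | suffix
   0 |  16 | aac
   1 |   2 | abacbacabbabbcaac
   2 |   9 | abbabbcaac
   3 |  12 | abbcaac
   4 |  17 | ac
   5 |   7 | acabbabbcaac
   6 |   4 | acbacabbabbcaac
   7 |   1 | babacbacabbabbcaac
   8 |  11 | babbcaac
   9 |   6 | bacabbabbcaac
  10 |   3 | bacbacabbabbcaac
  11 |  10 | bbabbcaac
  12 |  13 | bbcaac
  13 |  14 | bcaac
  14 |  18 | c
  15 |  15 | caac
  16 |   8 | cabbabbcaac
  17 |   0 | cbabacbacabbabbcaac
  18 |   5 | cbacabbabbcaac

SA = [16, 2, 9, 12, 17, 7, 4, 1, 11, 6, 3, 10, 13, 14, 18, 15, 8, 0, 5]
i: (SA[i-1],SA[i]) lcp shared
  1: (16,2) 1 'a'
  2: (2,9) 2 'ab'
  3: (9,12) 3 'abb'
  4: (12,17) 1 'a'
  5: (17,7) 2 'ac'
  6: (7,4) 2 'ac'
  7: (4,1) 0 ''
  8: (1,11) 3 'bab'
  9: (11,6) 2 'ba'
  10: (6,3) 3 'bac'
  11: (3,10) 1 'b'
  12: (10,13) 2 'bb'
  13: (13,14) 1 'b'
  14: (14,18) 0 ''
  15: (18,15) 1 'c'
  16: (15,8) 2 'ca'
  17: (8,0) 1 'c'
  18: (0,5) 3 'cba'

n(n+1)/2 = 19·20/2 = 190
Σ LCP = 0 + 1 + 2 + 3 + 1 + 2 + 2 + 0 + 3 + 2 + 3 + 1 + 2 + 1 + 0 + 1 + 2 + 1 + 3 = 30
distinct = 190 − 30 = 160

160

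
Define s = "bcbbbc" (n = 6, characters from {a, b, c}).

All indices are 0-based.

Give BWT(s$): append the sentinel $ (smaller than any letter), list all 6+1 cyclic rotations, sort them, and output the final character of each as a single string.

rank  rotation last
    0  $bcbbbc  c
    1  bbbc$bc  c
    2  bbc$bcb  b
    3  bc$bcbb  b
    4  bcbbbc$  $
    5  c$bcbbb  b
    6  cbbbc$b  b

ccbb$bb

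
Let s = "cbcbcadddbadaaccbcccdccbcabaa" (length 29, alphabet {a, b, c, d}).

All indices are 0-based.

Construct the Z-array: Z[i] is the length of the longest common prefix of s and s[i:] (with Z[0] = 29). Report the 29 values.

Z[0]=29
i=1: i≥r, start 0; Z[1]=0
i=2: i≥r, start 0; Z[2]=3 scan→box=[2,5)
i=3: min(r-i=2, Z[1]=0)=0; Z[3]=0
i=4: min(r-i=1, Z[2]=3)=1; Z[4]=1
i=5: i≥r, start 0; Z[5]=0
i=6: i≥r, start 0; Z[6]=0
i=7: i≥r, start 0; Z[7]=0
i=8: i≥r, start 0; Z[8]=0
i=9: i≥r, start 0; Z[9]=0
i=10: i≥r, start 0; Z[10]=0
i=11: i≥r, start 0; Z[11]=0
i=12: i≥r, start 0; Z[12]=0
i=13: i≥r, start 0; Z[13]=0
i=14: i≥r, start 0; Z[14]=1 scan→box=[14,15)
i=15: i≥r, start 0; Z[15]=3 scan→box=[15,18)
i=16: min(r-i=2, Z[1]=0)=0; Z[16]=0
i=17: min(r-i=1, Z[2]=3)=1; Z[17]=1
i=18: i≥r, start 0; Z[18]=1 scan→box=[18,19)
i=19: i≥r, start 0; Z[19]=1 scan→box=[19,20)
i=20: i≥r, start 0; Z[20]=0
i=21: i≥r, start 0; Z[21]=1 scan→box=[21,22)
i=22: i≥r, start 0; Z[22]=3 scan→box=[22,25)
i=23: min(r-i=2, Z[1]=0)=0; Z[23]=0
i=24: min(r-i=1, Z[2]=3)=1; Z[24]=1
i=25: i≥r, start 0; Z[25]=0
i=26: i≥r, start 0; Z[26]=0
i=27: i≥r, start 0; Z[27]=0
i=28: i≥r, start 0; Z[28]=0

[29, 0, 3, 0, 1, 0, 0, 0, 0, 0, 0, 0, 0, 0, 1, 3, 0, 1, 1, 1, 0, 1, 3, 0, 1, 0, 0, 0, 0]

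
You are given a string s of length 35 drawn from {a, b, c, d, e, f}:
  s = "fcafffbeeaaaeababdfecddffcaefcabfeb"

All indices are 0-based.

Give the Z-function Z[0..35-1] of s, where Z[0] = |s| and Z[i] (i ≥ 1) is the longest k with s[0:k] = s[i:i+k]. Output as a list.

Z[0]=35
i=1: fresh scan; Z[1]=0
i=2: fresh scan; Z[2]=0
i=3: fresh scan; Z[3]=1 grow→box=[3,4)
i=4: fresh scan; Z[4]=1 grow→box=[4,5)
i=5: fresh scan; Z[5]=1 grow→box=[5,6)
i=6: fresh scan; Z[6]=0
i=7: fresh scan; Z[7]=0
i=8: fresh scan; Z[8]=0
i=9: fresh scan; Z[9]=0
i=10: fresh scan; Z[10]=0
i=11: fresh scan; Z[11]=0
i=12: fresh scan; Z[12]=0
i=13: fresh scan; Z[13]=0
i=14: fresh scan; Z[14]=0
i=15: fresh scan; Z[15]=0
i=16: fresh scan; Z[16]=0
i=17: fresh scan; Z[17]=0
i=18: fresh scan; Z[18]=1 grow→box=[18,19)
i=19: fresh scan; Z[19]=0
i=20: fresh scan; Z[20]=0
i=21: fresh scan; Z[21]=0
i=22: fresh scan; Z[22]=0
i=23: fresh scan; Z[23]=1 grow→box=[23,24)
i=24: fresh scan; Z[24]=3 grow→box=[24,27)
i=25: min(r-i=2, Z[1]=0)=0; Z[25]=0
i=26: min(r-i=1, Z[2]=0)=0; Z[26]=0
i=27: fresh scan; Z[27]=0
i=28: fresh scan; Z[28]=3 grow→box=[28,31)
i=29: min(r-i=2, Z[1]=0)=0; Z[29]=0
i=30: min(r-i=1, Z[2]=0)=0; Z[30]=0
i=31: fresh scan; Z[31]=0
i=32: fresh scan; Z[32]=1 grow→box=[32,33)
i=33: fresh scan; Z[33]=0
i=34: fresh scan; Z[34]=0

[35, 0, 0, 1, 1, 1, 0, 0, 0, 0, 0, 0, 0, 0, 0, 0, 0, 0, 1, 0, 0, 0, 0, 1, 3, 0, 0, 0, 3, 0, 0, 0, 1, 0, 0]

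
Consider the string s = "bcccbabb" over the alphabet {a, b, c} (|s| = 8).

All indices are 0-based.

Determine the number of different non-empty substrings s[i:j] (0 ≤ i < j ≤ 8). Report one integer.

30

sorted suffixes:
  #0 SA[0]=5  'abb'
  #1 SA[1]=7  'b'
  #2 SA[2]=4  'babb'
  #3 SA[3]=6  'bb'
  #4 SA[4]=0  'bcccbabb'
  #5 SA[5]=3  'cbabb'
  #6 SA[6]=2  'ccbabb'
  #7 SA[7]=1  'cccbabb'

SA = [5, 7, 4, 6, 0, 3, 2, 1]
rank  pair      lcp
   1  s[5:],s[7:]  0  ''
   2  s[7:],s[4:]  1  'b'
   3  s[4:],s[6:]  1  'b'
   4  s[6:],s[0:]  1  'b'
   5  s[0:],s[3:]  0  ''
   6  s[3:],s[2:]  1  'c'
   7  s[2:],s[1:]  2  'cc'

n(n+1)/2 = 8·9/2 = 36
Σ LCP = 0 + 0 + 1 + 1 + 1 + 0 + 1 + 2 = 6
distinct = 36 − 6 = 30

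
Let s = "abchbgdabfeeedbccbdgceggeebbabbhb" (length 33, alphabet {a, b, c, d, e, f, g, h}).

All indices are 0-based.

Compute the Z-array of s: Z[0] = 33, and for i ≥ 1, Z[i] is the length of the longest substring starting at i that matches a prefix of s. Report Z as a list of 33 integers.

Z[0]=33
i=1: i≥r, start 0; Z[1]=0
i=2: i≥r, start 0; Z[2]=0
i=3: i≥r, start 0; Z[3]=0
i=4: i≥r, start 0; Z[4]=0
i=5: i≥r, start 0; Z[5]=0
i=6: i≥r, start 0; Z[6]=0
i=7: i≥r, start 0; Z[7]=2 scan→box=[7,9)
i=8: min(r-i=1, Z[1]=0)=0; Z[8]=0
i=9: i≥r, start 0; Z[9]=0
i=10: i≥r, start 0; Z[10]=0
i=11: i≥r, start 0; Z[11]=0
i=12: i≥r, start 0; Z[12]=0
i=13: i≥r, start 0; Z[13]=0
i=14: i≥r, start 0; Z[14]=0
i=15: i≥r, start 0; Z[15]=0
i=16: i≥r, start 0; Z[16]=0
i=17: i≥r, start 0; Z[17]=0
i=18: i≥r, start 0; Z[18]=0
i=19: i≥r, start 0; Z[19]=0
i=20: i≥r, start 0; Z[20]=0
i=21: i≥r, start 0; Z[21]=0
i=22: i≥r, start 0; Z[22]=0
i=23: i≥r, start 0; Z[23]=0
i=24: i≥r, start 0; Z[24]=0
i=25: i≥r, start 0; Z[25]=0
i=26: i≥r, start 0; Z[26]=0
i=27: i≥r, start 0; Z[27]=0
i=28: i≥r, start 0; Z[28]=2 scan→box=[28,30)
i=29: min(r-i=1, Z[1]=0)=0; Z[29]=0
i=30: i≥r, start 0; Z[30]=0
i=31: i≥r, start 0; Z[31]=0
i=32: i≥r, start 0; Z[32]=0

[33, 0, 0, 0, 0, 0, 0, 2, 0, 0, 0, 0, 0, 0, 0, 0, 0, 0, 0, 0, 0, 0, 0, 0, 0, 0, 0, 0, 2, 0, 0, 0, 0]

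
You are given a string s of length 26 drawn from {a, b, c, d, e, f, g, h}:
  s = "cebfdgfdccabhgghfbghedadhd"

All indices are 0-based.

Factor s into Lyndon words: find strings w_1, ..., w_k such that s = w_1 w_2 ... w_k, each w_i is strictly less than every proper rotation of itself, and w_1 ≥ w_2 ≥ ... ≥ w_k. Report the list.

emit factor 1: 'ce' (i=0, period=2)
emit factor 2: 'bfdgfdcc' (i=2, period=8)
emit factor 3: 'abhgghfbghedadhd' (i=10, period=16)

["ce", "bfdgfdcc", "abhgghfbghedadhd"]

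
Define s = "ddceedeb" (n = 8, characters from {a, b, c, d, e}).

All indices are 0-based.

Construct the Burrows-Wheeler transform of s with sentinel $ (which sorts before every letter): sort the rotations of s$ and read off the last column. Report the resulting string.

rank  rotation   last
    0  $ddceedeb  b
    1  b$ddceede  e
    2  ceedeb$dd  d
    3  dceedeb$d  d
    4  ddceedeb$  $
    5  deb$ddcee  e
    6  eb$ddceed  d
    7  edeb$ddce  e
    8  eedeb$ddc  c

bedd$edec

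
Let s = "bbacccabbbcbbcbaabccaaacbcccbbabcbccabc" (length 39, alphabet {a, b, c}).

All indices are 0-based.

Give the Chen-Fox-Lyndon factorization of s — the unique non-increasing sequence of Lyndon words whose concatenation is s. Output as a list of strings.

["b", "b", "accc", "abbbcbbcb", "aabcc", "aaacbcccbbabcbccabc"]

emit factor 1: 'b' (i=0, period=1)
emit factor 2: 'b' (i=1, period=1)
emit factor 3: 'accc' (i=2, period=4)
emit factor 4: 'abbbcbbcb' (i=6, period=9)
emit factor 5: 'aabcc' (i=15, period=5)
emit factor 6: 'aaacbcccbbabcbccabc' (i=20, period=19)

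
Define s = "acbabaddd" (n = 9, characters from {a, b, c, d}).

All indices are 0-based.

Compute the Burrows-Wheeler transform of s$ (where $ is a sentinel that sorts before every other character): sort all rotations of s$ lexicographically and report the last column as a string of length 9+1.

db$bcaadda

rank  rotation    last
    0  $acbabaddd  d
    1  abaddd$acb  b
    2  acbabaddd$  $
    3  addd$acbab  b
    4  babaddd$ac  c
    5  baddd$acba  a
    6  cbabaddd$a  a
    7  d$acbabadd  d
    8  dd$acbabad  d
    9  ddd$acbaba  a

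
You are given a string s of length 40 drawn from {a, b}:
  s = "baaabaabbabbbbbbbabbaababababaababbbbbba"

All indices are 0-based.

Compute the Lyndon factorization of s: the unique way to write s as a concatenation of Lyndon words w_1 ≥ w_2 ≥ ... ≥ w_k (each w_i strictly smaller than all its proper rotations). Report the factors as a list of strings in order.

["b", "aaabaabbabbbbbbbabbaababababaababbbbbb", "a"]

emit factor 1: 'b' (i=0, period=1)
emit factor 2: 'aaabaabbabbbbbbbabbaababababaababbbbbb' (i=1, period=38)
emit factor 3: 'a' (i=39, period=1)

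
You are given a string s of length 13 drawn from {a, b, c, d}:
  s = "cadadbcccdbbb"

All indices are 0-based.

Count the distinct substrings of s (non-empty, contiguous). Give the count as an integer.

rank | idx | suffix
   0 |   1 | adadbcccdbbb
   1 |   3 | adbcccdbbb
   2 |  12 | b
   3 |  11 | bb
   4 |  10 | bbb
   5 |   5 | bcccdbbb
   6 |   0 | cadadbcccdbbb
   7 |   6 | cccdbbb
   8 |   7 | ccdbbb
   9 |   8 | cdbbb
  10 |   2 | dadbcccdbbb
  11 |   9 | dbbb
  12 |   4 | dbcccdbbb

SA = [1, 3, 12, 11, 10, 5, 0, 6, 7, 8, 2, 9, 4]
i: (SA[i-1],SA[i]) lcp shared
  1: (1,3) 2 'ad'
  2: (3,12) 0 ''
  3: (12,11) 1 'b'
  4: (11,10) 2 'bb'
  5: (10,5) 1 'b'
  6: (5,0) 0 ''
  7: (0,6) 1 'c'
  8: (6,7) 2 'cc'
  9: (7,8) 1 'c'
  10: (8,2) 0 ''
  11: (2,9) 1 'd'
  12: (9,4) 2 'db'

n(n+1)/2 = 13·14/2 = 91
Σ LCP = 0 + 2 + 0 + 1 + 2 + 1 + 0 + 1 + 2 + 1 + 0 + 1 + 2 = 13
distinct = 91 − 13 = 78

78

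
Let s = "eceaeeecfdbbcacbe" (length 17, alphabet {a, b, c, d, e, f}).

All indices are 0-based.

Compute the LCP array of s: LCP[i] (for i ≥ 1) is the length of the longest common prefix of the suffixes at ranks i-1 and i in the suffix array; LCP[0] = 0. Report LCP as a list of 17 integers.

rank→(start, suffix):
  0 → (13, 'acbe')
  1 → (3, 'aeeecfdbbcacbe')
  2 → (10, 'bbcacbe')
  3 → (11, 'bcacbe')
  4 → (15, 'be')
  5 → (12, 'cacbe')
  6 → (14, 'cbe')
  7 → (1, 'ceaeeecfdbbcacbe')
  8 → (7, 'cfdbbcacbe')
  9 → (9, 'dbbcacbe')
  10 → (16, 'e')
  11 → (2, 'eaeeecfdbbcacbe')
  12 → (0, 'eceaeeecfdbbcacbe')
  13 → (6, 'ecfdbbcacbe')
  14 → (5, 'eecfdbbcacbe')
  15 → (4, 'eeecfdbbcacbe')
  16 → (8, 'fdbbcacbe')

SA = [13, 3, 10, 11, 15, 12, 14, 1, 7, 9, 16, 2, 0, 6, 5, 4, 8]
i: (SA[i-1],SA[i]) lcp shared
  1: (13,3) 1 'a'
  2: (3,10) 0 ''
  3: (10,11) 1 'b'
  4: (11,15) 1 'b'
  5: (15,12) 0 ''
  6: (12,14) 1 'c'
  7: (14,1) 1 'c'
  8: (1,7) 1 'c'
  9: (7,9) 0 ''
  10: (9,16) 0 ''
  11: (16,2) 1 'e'
  12: (2,0) 1 'e'
  13: (0,6) 2 'ec'
  14: (6,5) 1 'e'
  15: (5,4) 2 'ee'
  16: (4,8) 0 ''

[0, 1, 0, 1, 1, 0, 1, 1, 1, 0, 0, 1, 1, 2, 1, 2, 0]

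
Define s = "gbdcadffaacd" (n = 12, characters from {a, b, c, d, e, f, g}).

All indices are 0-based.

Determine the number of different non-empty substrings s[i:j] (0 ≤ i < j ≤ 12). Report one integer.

sorted suffixes:
  #0 SA[0]=8  'aacd'
  #1 SA[1]=9  'acd'
  #2 SA[2]=4  'adffaacd'
  #3 SA[3]=1  'bdcadffaacd'
  #4 SA[4]=3  'cadffaacd'
  #5 SA[5]=10  'cd'
  #6 SA[6]=11  'd'
  #7 SA[7]=2  'dcadffaacd'
  #8 SA[8]=5  'dffaacd'
  #9 SA[9]=7  'faacd'
  #10 SA[10]=6  'ffaacd'
  #11 SA[11]=0  'gbdcadffaacd'

SA = [8, 9, 4, 1, 3, 10, 11, 2, 5, 7, 6, 0]
rank  pair      lcp
   1  s[8:],s[9:]  1  'a'
   2  s[9:],s[4:]  1  'a'
   3  s[4:],s[1:]  0  ''
   4  s[1:],s[3:]  0  ''
   5  s[3:],s[10:]  1  'c'
   6  s[10:],s[11:]  0  ''
   7  s[11:],s[2:]  1  'd'
   8  s[2:],s[5:]  1  'd'
   9  s[5:],s[7:]  0  ''
  10  s[7:],s[6:]  1  'f'
  11  s[6:],s[0:]  0  ''

n(n+1)/2 = 12·13/2 = 78
Σ LCP = 0 + 1 + 1 + 0 + 0 + 1 + 0 + 1 + 1 + 0 + 1 + 0 = 6
distinct = 78 − 6 = 72

72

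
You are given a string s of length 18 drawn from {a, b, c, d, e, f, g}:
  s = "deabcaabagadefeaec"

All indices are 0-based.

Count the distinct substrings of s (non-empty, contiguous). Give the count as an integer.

157

rank | idx | suffix
   0 |   5 | aabagadefeaec
   1 |   6 | abagadefeaec
   2 |   2 | abcaabagadefeaec
   3 |  10 | adefeaec
   4 |  15 | aec
   5 |   8 | agadefeaec
   6 |   7 | bagadefeaec
   7 |   3 | bcaabagadefeaec
   8 |  17 | c
   9 |   4 | caabagadefeaec
  10 |   0 | deabcaabagadefeaec
  11 |  11 | defeaec
  12 |   1 | eabcaabagadefeaec
  13 |  14 | eaec
  14 |  16 | ec
  15 |  12 | efeaec
  16 |  13 | feaec
  17 |   9 | gadefeaec

SA = [5, 6, 2, 10, 15, 8, 7, 3, 17, 4, 0, 11, 1, 14, 16, 12, 13, 9]
rank  pair      lcp
   1  s[5:],s[6:]  1  'a'
   2  s[6:],s[2:]  2  'ab'
   3  s[2:],s[10:]  1  'a'
   4  s[10:],s[15:]  1  'a'
   5  s[15:],s[8:]  1  'a'
   6  s[8:],s[7:]  0  ''
   7  s[7:],s[3:]  1  'b'
   8  s[3:],s[17:]  0  ''
   9  s[17:],s[4:]  1  'c'
  10  s[4:],s[0:]  0  ''
  11  s[0:],s[11:]  2  'de'
  12  s[11:],s[1:]  0  ''
  13  s[1:],s[14:]  2  'ea'
  14  s[14:],s[16:]  1  'e'
  15  s[16:],s[12:]  1  'e'
  16  s[12:],s[13:]  0  ''
  17  s[13:],s[9:]  0  ''

n(n+1)/2 = 18·19/2 = 171
Σ LCP = 0 + 1 + 2 + 1 + 1 + 1 + 0 + 1 + 0 + 1 + 0 + 2 + 0 + 2 + 1 + 1 + 0 + 0 = 14
distinct = 171 − 14 = 157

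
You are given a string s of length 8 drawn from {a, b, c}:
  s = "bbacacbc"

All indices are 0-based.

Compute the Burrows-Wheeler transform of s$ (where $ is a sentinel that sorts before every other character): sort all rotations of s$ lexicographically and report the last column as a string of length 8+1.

rank  rotation   last
    0  $bbacacbc  c
    1  acacbc$bb  b
    2  acbc$bbac  c
    3  bacacbc$b  b
    4  bbacacbc$  $
    5  bc$bbacac  c
    6  c$bbacacb  b
    7  cacbc$bba  a
    8  cbc$bbaca  a

cbcb$cbaa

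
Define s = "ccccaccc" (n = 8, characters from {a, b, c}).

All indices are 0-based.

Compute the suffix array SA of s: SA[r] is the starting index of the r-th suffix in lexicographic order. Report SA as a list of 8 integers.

rank | idx | suffix
   0 |   4 | accc
   1 |   7 | c
   2 |   3 | caccc
   3 |   6 | cc
   4 |   2 | ccaccc
   5 |   5 | ccc
   6 |   1 | cccaccc
   7 |   0 | ccccaccc

[4, 7, 3, 6, 2, 5, 1, 0]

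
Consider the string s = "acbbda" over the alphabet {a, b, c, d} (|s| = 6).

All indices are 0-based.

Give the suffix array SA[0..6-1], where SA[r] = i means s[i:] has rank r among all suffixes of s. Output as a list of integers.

rank | idx | suffix
   0 |   5 | a
   1 |   0 | acbbda
   2 |   2 | bbda
   3 |   3 | bda
   4 |   1 | cbbda
   5 |   4 | da

[5, 0, 2, 3, 1, 4]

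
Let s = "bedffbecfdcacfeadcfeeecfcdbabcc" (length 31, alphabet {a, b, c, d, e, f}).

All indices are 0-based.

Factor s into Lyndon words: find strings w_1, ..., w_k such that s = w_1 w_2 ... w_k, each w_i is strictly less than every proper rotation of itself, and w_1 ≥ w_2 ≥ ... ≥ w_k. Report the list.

emit factor 1: 'bedff' (i=0, period=5)
emit factor 2: 'becfdc' (i=5, period=6)
emit factor 3: 'acfeadcfeeecfcdb' (i=11, period=16)
emit factor 4: 'abcc' (i=27, period=4)

["bedff", "becfdc", "acfeadcfeeecfcdb", "abcc"]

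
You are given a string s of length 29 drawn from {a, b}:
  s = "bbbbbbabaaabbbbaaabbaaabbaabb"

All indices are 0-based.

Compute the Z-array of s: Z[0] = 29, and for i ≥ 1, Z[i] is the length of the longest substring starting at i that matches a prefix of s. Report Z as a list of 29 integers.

[29, 5, 4, 3, 2, 1, 0, 1, 0, 0, 0, 4, 3, 2, 1, 0, 0, 0, 2, 1, 0, 0, 0, 2, 1, 0, 0, 2, 1]

Z[0]=29
i=1: outside box; Z[1]=5 extend→box=[1,6)
i=2: min(r-i=4, Z[1]=5)=4; Z[2]=4
i=3: min(r-i=3, Z[2]=4)=3; Z[3]=3
i=4: min(r-i=2, Z[3]=3)=2; Z[4]=2
i=5: min(r-i=1, Z[4]=2)=1; Z[5]=1
i=6: outside box; Z[6]=0
i=7: outside box; Z[7]=1 extend→box=[7,8)
i=8: outside box; Z[8]=0
i=9: outside box; Z[9]=0
i=10: outside box; Z[10]=0
i=11: outside box; Z[11]=4 extend→box=[11,15)
i=12: min(r-i=3, Z[1]=5)=3; Z[12]=3
i=13: min(r-i=2, Z[2]=4)=2; Z[13]=2
i=14: min(r-i=1, Z[3]=3)=1; Z[14]=1
i=15: outside box; Z[15]=0
i=16: outside box; Z[16]=0
i=17: outside box; Z[17]=0
i=18: outside box; Z[18]=2 extend→box=[18,20)
i=19: min(r-i=1, Z[1]=5)=1; Z[19]=1
i=20: outside box; Z[20]=0
i=21: outside box; Z[21]=0
i=22: outside box; Z[22]=0
i=23: outside box; Z[23]=2 extend→box=[23,25)
i=24: min(r-i=1, Z[1]=5)=1; Z[24]=1
i=25: outside box; Z[25]=0
i=26: outside box; Z[26]=0
i=27: outside box; Z[27]=2 extend→box=[27,29)
i=28: min(r-i=1, Z[1]=5)=1; Z[28]=1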